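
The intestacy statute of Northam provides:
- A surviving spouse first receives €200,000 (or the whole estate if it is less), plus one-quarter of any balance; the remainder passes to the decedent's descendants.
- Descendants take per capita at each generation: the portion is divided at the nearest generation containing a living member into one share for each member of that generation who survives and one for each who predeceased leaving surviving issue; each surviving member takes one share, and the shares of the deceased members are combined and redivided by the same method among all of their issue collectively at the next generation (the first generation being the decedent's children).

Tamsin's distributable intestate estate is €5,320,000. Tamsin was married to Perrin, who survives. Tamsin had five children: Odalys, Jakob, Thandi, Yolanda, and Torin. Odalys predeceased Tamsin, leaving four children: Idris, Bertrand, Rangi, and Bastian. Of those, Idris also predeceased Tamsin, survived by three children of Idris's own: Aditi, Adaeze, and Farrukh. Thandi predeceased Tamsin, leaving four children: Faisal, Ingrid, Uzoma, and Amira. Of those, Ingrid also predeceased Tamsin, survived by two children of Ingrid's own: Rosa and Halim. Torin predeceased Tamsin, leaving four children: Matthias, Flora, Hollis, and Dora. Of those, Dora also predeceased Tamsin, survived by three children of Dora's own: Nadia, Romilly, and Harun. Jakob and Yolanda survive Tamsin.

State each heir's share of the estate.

Perrin: €1,480,000; Aditi: €72,000; Adaeze: €72,000; Farrukh: €72,000; Bertrand: €192,000; Rangi: €192,000; Bastian: €192,000; Jakob: €768,000; Faisal: €192,000; Rosa: €72,000; Halim: €72,000; Uzoma: €192,000; Amira: €192,000; Yolanda: €768,000; Matthias: €192,000; Flora: €192,000; Hollis: €192,000; Nadia: €72,000; Romilly: €72,000; Harun: €72,000

Perrin first takes €200,000, leaving a balance of €5,120,000. Perrin then takes one-quarter of the balance (€1,280,000), for a total of €1,480,000. The remaining €3,840,000 passes to the descendants.
The descendants' portion (€3,840,000) is divided at the children's generation into 5 shares of €768,000. Jakob and Yolanda each take €768,000. The 3 shares of the deceased (Odalys, Thandi, and Torin) are combined into a pool of €2,304,000.
That pool (€2,304,000) is divided at the grandchildren's generation into 12 shares of €192,000. Bertrand, Rangi, Bastian, Faisal, Uzoma, Amira, Matthias, Flora, and Hollis each take €192,000. The 3 shares of the deceased (Idris, Ingrid, and Dora) are combined into a pool of €576,000.
That pool (€576,000) is divided at the great-grandchildren's generation equally among Aditi, Adaeze, Farrukh, Rosa, Halim, Nadia, Romilly, and Harun: €72,000 each.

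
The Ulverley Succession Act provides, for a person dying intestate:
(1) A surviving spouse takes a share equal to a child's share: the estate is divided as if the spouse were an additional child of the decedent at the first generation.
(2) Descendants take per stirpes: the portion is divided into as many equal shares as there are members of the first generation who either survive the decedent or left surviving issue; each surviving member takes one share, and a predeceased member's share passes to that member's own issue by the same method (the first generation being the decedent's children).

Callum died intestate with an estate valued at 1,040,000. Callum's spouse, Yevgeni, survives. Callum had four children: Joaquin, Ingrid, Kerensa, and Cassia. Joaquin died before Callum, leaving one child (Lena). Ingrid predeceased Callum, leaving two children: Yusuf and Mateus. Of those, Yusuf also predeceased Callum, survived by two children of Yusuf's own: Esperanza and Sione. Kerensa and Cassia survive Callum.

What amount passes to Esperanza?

The spouse counts as an additional share at the children's level, so there are 5 primary shares of 208,000. Yevgeni takes one such share (208,000).
The children's combined portion (832,000) is divided into 4 shares of 208,000: Kerensa and Cassia each take 208,000; Joaquin's 208,000 share passes to Joaquin's issue; Ingrid's 208,000 share passes to Ingrid's issue.
Joaquin's share (208,000) passes entirely to Lena.
Ingrid's share (208,000) is divided into 2 shares of 104,000: Mateus takes 104,000; Yusuf's 104,000 share passes to Yusuf's issue.
Yusuf's share (104,000) is divided into 2 shares of 52,000: Esperanza and Sione each take 52,000.

Esperanza receives 52,000.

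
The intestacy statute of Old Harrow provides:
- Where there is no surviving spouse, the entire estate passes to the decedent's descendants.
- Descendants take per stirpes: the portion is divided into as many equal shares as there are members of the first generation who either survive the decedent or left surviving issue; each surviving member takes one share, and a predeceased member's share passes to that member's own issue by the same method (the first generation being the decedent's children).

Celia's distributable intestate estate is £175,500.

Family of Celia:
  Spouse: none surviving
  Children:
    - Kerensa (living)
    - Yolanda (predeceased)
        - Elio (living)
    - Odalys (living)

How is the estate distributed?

Kerensa: £58,500; Elio: £58,500; Odalys: £58,500

The entire £175,500 passes to the descendants.
That amount (£175,500) is divided into 3 shares of £58,500: Kerensa and Odalys each take £58,500; Yolanda's £58,500 share passes to Yolanda's issue.
Yolanda's share (£58,500) passes entirely to Elio.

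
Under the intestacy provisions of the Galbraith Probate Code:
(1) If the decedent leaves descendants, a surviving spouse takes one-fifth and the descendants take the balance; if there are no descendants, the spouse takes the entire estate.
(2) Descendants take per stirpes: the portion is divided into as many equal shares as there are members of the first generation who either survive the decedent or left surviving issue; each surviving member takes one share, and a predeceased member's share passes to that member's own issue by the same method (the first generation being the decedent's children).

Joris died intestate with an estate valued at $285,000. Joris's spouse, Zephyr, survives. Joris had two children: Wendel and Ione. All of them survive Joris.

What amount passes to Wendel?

Zephyr takes one-fifth of $285,000 = $57,000. The remaining $228,000 passes to the descendants.
The descendants' portion ($228,000) is divided into 2 shares of $114,000: Wendel and Ione each take $114,000.

Wendel receives $114,000.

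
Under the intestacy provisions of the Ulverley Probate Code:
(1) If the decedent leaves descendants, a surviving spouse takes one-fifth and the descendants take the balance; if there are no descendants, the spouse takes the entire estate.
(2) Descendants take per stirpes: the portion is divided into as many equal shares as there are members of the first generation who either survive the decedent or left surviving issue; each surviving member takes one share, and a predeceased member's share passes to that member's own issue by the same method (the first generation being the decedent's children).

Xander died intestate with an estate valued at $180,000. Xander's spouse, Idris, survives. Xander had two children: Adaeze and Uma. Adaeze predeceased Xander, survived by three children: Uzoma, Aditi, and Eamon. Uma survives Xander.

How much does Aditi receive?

Idris takes one-fifth of $180,000 = $36,000. The remaining $144,000 passes to the descendants.
The descendants' portion ($144,000) is divided into 2 shares of $72,000: Uma takes $72,000; Adaeze's $72,000 share passes to Adaeze's issue.
Adaeze's share ($72,000) is divided into 3 shares of $24,000: Uzoma, Aditi, and Eamon each take $24,000.

Aditi receives $24,000.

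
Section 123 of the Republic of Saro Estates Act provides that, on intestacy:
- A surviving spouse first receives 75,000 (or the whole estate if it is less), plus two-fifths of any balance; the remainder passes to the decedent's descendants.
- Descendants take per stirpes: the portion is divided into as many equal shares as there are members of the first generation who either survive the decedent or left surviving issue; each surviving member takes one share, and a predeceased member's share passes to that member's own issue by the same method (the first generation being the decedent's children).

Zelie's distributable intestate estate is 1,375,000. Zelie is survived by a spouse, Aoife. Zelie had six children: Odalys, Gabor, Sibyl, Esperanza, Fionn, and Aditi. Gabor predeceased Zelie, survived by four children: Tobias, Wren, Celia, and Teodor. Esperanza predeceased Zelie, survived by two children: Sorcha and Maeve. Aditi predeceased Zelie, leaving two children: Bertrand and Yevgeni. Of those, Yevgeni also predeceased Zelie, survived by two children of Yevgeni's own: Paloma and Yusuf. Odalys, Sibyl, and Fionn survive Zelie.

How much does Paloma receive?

Paloma receives 32,500.

Aoife first takes 75,000, leaving a balance of 1,300,000. Aoife then takes two-fifths of the balance (520,000), for a total of 595,000. The remaining 780,000 passes to the descendants.
The descendants' portion (780,000) is divided into 6 shares of 130,000: Odalys, Sibyl, and Fionn each take 130,000; Gabor's 130,000 share passes to Gabor's issue; Esperanza's 130,000 share passes to Esperanza's issue; Aditi's 130,000 share passes to Aditi's issue.
Gabor's share (130,000) is divided into 4 shares of 32,500: Tobias, Wren, Celia, and Teodor each take 32,500.
Esperanza's share (130,000) is divided into 2 shares of 65,000: Sorcha and Maeve each take 65,000.
Aditi's share (130,000) is divided into 2 shares of 65,000: Bertrand takes 65,000; Yevgeni's 65,000 share passes to Yevgeni's issue.
Yevgeni's share (65,000) is divided into 2 shares of 32,500: Paloma and Yusuf each take 32,500.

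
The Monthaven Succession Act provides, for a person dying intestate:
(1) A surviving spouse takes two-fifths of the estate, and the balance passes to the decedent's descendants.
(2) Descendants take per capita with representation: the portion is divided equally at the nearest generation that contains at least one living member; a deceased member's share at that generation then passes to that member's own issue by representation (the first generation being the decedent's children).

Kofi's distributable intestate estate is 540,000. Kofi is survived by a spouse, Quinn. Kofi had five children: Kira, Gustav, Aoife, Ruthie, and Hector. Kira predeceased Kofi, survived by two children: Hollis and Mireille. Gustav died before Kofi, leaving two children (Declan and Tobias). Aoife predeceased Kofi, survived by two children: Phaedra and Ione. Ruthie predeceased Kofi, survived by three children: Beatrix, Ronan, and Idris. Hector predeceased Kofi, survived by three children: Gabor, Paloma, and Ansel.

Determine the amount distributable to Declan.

Declan receives 27,000.

Quinn takes two-fifths of 540,000 = 216,000. The remaining 324,000 passes to the descendants.
No child survives, so the initial division is made at the grandchildren's generation.
The descendants' portion (324,000) is divided into 12 shares of 27,000: Hollis, Mireille, Declan, Tobias, Phaedra, Ione, Beatrix, Ronan, Idris, Gabor, Paloma, and Ansel each take 27,000.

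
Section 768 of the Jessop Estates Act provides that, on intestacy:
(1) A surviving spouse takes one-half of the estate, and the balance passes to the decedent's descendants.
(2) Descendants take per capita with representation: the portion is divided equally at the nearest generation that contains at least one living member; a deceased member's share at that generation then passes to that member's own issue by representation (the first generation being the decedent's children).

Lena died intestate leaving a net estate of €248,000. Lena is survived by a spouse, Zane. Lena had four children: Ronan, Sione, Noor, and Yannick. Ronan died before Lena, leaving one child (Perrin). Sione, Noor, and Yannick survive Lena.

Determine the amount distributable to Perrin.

Perrin receives €31,000.

Zane takes one-half of €248,000 = €124,000. The remaining €124,000 passes to the descendants.
The descendants' portion (€124,000) is divided into 4 shares of €31,000: Sione, Noor, and Yannick each take €31,000; Ronan's €31,000 share passes to Ronan's issue.
Ronan's share (€31,000) passes entirely to Perrin.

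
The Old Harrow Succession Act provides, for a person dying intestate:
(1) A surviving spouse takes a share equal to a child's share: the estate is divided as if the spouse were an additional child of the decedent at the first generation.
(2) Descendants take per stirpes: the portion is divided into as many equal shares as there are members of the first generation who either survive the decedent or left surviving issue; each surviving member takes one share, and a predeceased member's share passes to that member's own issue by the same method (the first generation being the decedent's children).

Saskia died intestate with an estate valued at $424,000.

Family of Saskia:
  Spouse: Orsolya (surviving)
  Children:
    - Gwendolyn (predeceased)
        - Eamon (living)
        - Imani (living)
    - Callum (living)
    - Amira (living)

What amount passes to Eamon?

Eamon receives $53,000.

The spouse counts as an additional share at the children's level, so there are 4 primary shares of $106,000. Orsolya takes one such share ($106,000).
The children's combined portion ($318,000) is divided into 3 shares of $106,000: Callum and Amira each take $106,000; Gwendolyn's $106,000 share passes to Gwendolyn's issue.
Gwendolyn's share ($106,000) is divided into 2 shares of $53,000: Eamon and Imani each take $53,000.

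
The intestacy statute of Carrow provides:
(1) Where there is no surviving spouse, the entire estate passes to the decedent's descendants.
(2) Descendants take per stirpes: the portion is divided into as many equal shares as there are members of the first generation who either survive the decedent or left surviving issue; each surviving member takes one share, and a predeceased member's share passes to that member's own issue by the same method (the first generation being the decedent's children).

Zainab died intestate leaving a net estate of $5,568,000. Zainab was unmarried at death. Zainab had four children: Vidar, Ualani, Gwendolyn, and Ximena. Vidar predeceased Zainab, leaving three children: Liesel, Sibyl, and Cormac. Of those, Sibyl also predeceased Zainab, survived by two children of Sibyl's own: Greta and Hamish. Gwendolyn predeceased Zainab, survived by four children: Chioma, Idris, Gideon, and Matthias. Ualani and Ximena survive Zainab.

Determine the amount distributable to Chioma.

The entire $5,568,000 passes to the descendants.
That amount ($5,568,000) is divided into 4 shares of $1,392,000: Ualani and Ximena each take $1,392,000; Vidar's $1,392,000 share passes to Vidar's issue; Gwendolyn's $1,392,000 share passes to Gwendolyn's issue.
Vidar's share ($1,392,000) is divided into 3 shares of $464,000: Liesel and Cormac each take $464,000; Sibyl's $464,000 share passes to Sibyl's issue.
Sibyl's share ($464,000) is divided into 2 shares of $232,000: Greta and Hamish each take $232,000.
Gwendolyn's share ($1,392,000) is divided into 4 shares of $348,000: Chioma, Idris, Gideon, and Matthias each take $348,000.

Chioma receives $348,000.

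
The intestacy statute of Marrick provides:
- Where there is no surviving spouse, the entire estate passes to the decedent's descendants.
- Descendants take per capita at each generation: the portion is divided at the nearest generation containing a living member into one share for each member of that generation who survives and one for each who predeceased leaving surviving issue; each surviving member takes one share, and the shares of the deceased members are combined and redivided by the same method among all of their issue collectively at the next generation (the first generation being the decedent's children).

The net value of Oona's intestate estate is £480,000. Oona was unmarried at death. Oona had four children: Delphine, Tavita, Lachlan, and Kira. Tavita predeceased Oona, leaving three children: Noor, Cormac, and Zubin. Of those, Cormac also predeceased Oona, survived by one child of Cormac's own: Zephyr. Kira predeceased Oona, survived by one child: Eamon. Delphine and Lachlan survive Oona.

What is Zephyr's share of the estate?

Zephyr receives £60,000.

The entire £480,000 passes to the descendants.
That amount (£480,000) is divided at the children's generation into 4 shares of £120,000. Delphine and Lachlan each take £120,000. The 2 shares of the deceased (Tavita and Kira) are combined into a pool of £240,000.
That pool (£240,000) is divided at the grandchildren's generation into 4 shares of £60,000. Noor, Zubin, and Eamon each take £60,000. The remaining share for the deceased Cormac (£60,000) is carried to the next generation.
That pool (£60,000) passes entirely to Zephyr, the sole taker at the great-grandchildren's generation.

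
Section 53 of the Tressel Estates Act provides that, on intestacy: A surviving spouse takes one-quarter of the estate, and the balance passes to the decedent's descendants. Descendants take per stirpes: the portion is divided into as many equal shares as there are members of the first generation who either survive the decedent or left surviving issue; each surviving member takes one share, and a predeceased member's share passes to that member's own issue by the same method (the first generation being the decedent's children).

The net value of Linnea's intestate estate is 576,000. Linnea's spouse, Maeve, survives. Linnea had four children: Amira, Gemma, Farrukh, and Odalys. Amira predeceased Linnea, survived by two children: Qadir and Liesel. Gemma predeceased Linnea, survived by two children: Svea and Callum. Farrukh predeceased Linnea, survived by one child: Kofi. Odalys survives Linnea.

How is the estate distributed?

Maeve takes one-quarter of 576,000 = 144,000. The remaining 432,000 passes to the descendants.
The descendants' portion (432,000) is divided into 4 shares of 108,000: Odalys takes 108,000; Amira's 108,000 share passes to Amira's issue; Gemma's 108,000 share passes to Gemma's issue; Farrukh's 108,000 share passes to Farrukh's issue.
Amira's share (108,000) is divided into 2 shares of 54,000: Qadir and Liesel each take 54,000.
Gemma's share (108,000) is divided into 2 shares of 54,000: Svea and Callum each take 54,000.
Farrukh's share (108,000) passes entirely to Kofi.

Maeve: 144,000; Qadir: 54,000; Liesel: 54,000; Svea: 54,000; Callum: 54,000; Kofi: 108,000; Odalys: 108,000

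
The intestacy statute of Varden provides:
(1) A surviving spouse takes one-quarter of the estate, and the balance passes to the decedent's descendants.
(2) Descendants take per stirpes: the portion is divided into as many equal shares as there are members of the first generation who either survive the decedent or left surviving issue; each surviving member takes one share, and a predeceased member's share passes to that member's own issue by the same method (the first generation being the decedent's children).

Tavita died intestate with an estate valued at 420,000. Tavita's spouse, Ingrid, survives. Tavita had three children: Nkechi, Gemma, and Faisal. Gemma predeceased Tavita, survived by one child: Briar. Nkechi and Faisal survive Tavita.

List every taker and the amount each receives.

Ingrid: 105,000; Nkechi: 105,000; Briar: 105,000; Faisal: 105,000

Ingrid takes one-quarter of 420,000 = 105,000. The remaining 315,000 passes to the descendants.
The descendants' portion (315,000) is divided into 3 shares of 105,000: Nkechi and Faisal each take 105,000; Gemma's 105,000 share passes to Gemma's issue.
Gemma's share (105,000) passes entirely to Briar.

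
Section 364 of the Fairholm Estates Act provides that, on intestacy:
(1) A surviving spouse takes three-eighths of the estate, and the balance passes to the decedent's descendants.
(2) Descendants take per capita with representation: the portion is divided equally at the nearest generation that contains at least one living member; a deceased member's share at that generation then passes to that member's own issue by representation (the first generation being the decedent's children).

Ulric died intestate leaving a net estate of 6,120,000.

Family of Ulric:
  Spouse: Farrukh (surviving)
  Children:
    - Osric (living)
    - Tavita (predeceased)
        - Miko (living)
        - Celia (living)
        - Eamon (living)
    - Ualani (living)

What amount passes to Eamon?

Eamon receives 425,000.

Farrukh takes three-eighths of 6,120,000 = 2,295,000. The remaining 3,825,000 passes to the descendants.
The descendants' portion (3,825,000) is divided into 3 shares of 1,275,000: Osric and Ualani each take 1,275,000; Tavita's 1,275,000 share passes to Tavita's issue.
Tavita's share (1,275,000) is divided into 3 shares of 425,000: Miko, Celia, and Eamon each take 425,000.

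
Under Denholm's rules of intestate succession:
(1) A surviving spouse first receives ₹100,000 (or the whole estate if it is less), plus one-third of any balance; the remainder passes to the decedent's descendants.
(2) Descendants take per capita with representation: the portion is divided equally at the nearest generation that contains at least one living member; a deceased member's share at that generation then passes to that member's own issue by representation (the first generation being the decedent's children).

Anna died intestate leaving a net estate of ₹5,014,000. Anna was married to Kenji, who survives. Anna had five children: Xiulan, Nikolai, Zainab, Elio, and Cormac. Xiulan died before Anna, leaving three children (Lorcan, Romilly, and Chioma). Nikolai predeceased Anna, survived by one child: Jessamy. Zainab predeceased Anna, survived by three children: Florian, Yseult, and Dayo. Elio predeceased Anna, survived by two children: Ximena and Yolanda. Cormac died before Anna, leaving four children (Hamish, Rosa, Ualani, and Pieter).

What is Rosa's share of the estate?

Kenji first takes ₹100,000, leaving a balance of ₹4,914,000. Kenji then takes one-third of the balance (₹1,638,000), for a total of ₹1,738,000. The remaining ₹3,276,000 passes to the descendants.
No child survives, so the initial division is made at the grandchildren's generation.
The descendants' portion (₹3,276,000) is divided into 13 shares of ₹252,000: Lorcan, Romilly, Chioma, Jessamy, Florian, Yseult, Dayo, Ximena, Yolanda, Hamish, Rosa, Ualani, and Pieter each take ₹252,000.

Rosa receives ₹252,000.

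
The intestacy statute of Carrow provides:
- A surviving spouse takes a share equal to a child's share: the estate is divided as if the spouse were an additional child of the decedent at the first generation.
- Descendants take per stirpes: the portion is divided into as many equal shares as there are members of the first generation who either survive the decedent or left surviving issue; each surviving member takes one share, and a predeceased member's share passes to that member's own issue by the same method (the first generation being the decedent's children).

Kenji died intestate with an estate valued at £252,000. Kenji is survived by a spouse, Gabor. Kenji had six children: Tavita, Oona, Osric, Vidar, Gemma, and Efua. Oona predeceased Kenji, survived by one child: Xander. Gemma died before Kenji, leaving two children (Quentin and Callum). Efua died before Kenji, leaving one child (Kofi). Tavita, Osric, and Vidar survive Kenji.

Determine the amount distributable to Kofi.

The spouse counts as an additional share at the children's level, so there are 7 primary shares of £36,000. Gabor takes one such share (£36,000).
The children's combined portion (£216,000) is divided into 6 shares of £36,000: Tavita, Osric, and Vidar each take £36,000; Oona's £36,000 share passes to Oona's issue; Gemma's £36,000 share passes to Gemma's issue; Efua's £36,000 share passes to Efua's issue.
Oona's share (£36,000) passes entirely to Xander.
Gemma's share (£36,000) is divided into 2 shares of £18,000: Quentin and Callum each take £18,000.
Efua's share (£36,000) passes entirely to Kofi.

Kofi receives £36,000.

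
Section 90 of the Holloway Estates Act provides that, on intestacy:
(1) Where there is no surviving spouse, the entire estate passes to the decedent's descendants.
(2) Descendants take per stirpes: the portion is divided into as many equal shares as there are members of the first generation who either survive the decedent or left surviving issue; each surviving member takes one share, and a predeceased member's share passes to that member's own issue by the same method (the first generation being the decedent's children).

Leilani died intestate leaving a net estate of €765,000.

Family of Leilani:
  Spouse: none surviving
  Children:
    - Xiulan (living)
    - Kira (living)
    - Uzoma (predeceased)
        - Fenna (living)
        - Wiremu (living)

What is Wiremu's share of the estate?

The entire €765,000 passes to the descendants.
That amount (€765,000) is divided into 3 shares of €255,000: Xiulan and Kira each take €255,000; Uzoma's €255,000 share passes to Uzoma's issue.
Uzoma's share (€255,000) is divided into 2 shares of €127,500: Fenna and Wiremu each take €127,500.

Wiremu receives €127,500.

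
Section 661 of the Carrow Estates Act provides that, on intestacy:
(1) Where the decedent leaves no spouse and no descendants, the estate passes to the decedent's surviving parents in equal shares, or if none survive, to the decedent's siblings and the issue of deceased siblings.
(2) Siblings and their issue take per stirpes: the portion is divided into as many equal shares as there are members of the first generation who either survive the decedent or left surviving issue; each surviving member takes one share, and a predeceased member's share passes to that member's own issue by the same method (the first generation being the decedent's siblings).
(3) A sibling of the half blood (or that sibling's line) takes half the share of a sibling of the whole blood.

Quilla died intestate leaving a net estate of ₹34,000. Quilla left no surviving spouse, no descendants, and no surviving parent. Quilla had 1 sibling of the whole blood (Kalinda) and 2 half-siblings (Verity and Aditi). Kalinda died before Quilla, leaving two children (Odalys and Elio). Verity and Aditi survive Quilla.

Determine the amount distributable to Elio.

Elio receives ₹8,500.

The entire ₹34,000 passes to the siblings and their issue.
Counting each half-blood sibling's line as half a unit, there are 2 units in ₹34,000, so one unit is ₹17,000. Whole-blood lines (Kalinda) take ₹17,000 each; half-blood lines (Verity and Aditi) take ₹8,500 each.
Kalinda's share (₹17,000) is divided into 2 shares of ₹8,500: Odalys and Elio each take ₹8,500.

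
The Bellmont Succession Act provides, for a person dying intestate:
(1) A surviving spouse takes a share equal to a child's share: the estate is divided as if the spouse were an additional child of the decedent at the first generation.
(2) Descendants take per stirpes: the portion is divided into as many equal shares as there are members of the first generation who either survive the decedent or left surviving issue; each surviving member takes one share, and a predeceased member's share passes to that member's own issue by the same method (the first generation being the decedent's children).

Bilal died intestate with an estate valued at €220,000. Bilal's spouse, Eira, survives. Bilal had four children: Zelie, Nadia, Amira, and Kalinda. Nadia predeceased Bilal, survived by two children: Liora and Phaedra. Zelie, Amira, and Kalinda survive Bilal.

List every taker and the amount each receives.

Eira: €44,000; Zelie: €44,000; Liora: €22,000; Phaedra: €22,000; Amira: €44,000; Kalinda: €44,000

The spouse counts as an additional share at the children's level, so there are 5 primary shares of €44,000. Eira takes one such share (€44,000).
The children's combined portion (€176,000) is divided into 4 shares of €44,000: Zelie, Amira, and Kalinda each take €44,000; Nadia's €44,000 share passes to Nadia's issue.
Nadia's share (€44,000) is divided into 2 shares of €22,000: Liora and Phaedra each take €22,000.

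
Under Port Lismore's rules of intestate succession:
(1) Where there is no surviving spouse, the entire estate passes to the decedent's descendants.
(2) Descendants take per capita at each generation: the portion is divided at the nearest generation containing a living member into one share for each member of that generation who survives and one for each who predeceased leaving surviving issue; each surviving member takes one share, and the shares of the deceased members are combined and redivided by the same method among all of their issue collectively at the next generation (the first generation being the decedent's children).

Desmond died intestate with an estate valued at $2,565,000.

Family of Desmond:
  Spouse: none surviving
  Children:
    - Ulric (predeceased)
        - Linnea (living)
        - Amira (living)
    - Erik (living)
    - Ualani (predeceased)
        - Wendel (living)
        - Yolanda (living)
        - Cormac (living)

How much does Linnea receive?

The entire $2,565,000 passes to the descendants.
That amount ($2,565,000) is divided at the children's generation into 3 shares of $855,000. Erik takes $855,000. The 2 shares of the deceased (Ulric and Ualani) are combined into a pool of $1,710,000.
That pool ($1,710,000) is divided at the grandchildren's generation equally among Linnea, Amira, Wendel, Yolanda, and Cormac: $342,000 each.

Linnea receives $342,000.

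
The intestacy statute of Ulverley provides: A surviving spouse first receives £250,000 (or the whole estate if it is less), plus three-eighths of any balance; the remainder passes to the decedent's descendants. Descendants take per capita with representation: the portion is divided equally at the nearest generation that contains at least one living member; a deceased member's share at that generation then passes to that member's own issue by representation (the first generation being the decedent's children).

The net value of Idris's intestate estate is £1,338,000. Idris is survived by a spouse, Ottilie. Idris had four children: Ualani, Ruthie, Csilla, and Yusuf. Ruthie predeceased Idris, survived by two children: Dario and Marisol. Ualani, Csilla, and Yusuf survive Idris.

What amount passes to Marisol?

Ottilie first takes £250,000, leaving a balance of £1,088,000. Ottilie then takes three-eighths of the balance (£408,000), for a total of £658,000. The remaining £680,000 passes to the descendants.
The descendants' portion (£680,000) is divided into 4 shares of £170,000: Ualani, Csilla, and Yusuf each take £170,000; Ruthie's £170,000 share passes to Ruthie's issue.
Ruthie's share (£170,000) is divided into 2 shares of £85,000: Dario and Marisol each take £85,000.

Marisol receives £85,000.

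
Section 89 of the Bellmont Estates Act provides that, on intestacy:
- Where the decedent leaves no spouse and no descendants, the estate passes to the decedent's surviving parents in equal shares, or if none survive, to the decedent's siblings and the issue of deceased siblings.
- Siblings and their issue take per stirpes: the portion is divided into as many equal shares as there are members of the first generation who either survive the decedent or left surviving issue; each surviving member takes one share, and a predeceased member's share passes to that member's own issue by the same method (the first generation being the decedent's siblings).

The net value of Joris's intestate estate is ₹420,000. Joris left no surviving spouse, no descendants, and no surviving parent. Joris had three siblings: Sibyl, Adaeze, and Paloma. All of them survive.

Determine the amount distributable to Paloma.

Paloma receives ₹140,000.

The entire ₹420,000 passes to the siblings and their issue.
That amount (₹420,000) is divided into 3 shares of ₹140,000: Sibyl, Adaeze, and Paloma each take ₹140,000.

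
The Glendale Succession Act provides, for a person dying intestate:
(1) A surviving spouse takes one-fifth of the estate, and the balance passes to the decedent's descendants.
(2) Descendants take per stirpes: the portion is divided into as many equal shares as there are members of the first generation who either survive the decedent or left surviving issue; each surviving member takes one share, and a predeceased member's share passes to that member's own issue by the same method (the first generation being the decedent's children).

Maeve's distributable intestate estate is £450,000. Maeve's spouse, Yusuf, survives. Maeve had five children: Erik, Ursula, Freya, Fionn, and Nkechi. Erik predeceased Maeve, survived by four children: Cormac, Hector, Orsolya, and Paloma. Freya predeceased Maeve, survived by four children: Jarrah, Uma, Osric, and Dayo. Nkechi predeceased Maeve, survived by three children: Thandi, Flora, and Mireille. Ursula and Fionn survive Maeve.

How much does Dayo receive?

Yusuf takes one-fifth of £450,000 = £90,000. The remaining £360,000 passes to the descendants.
The descendants' portion (£360,000) is divided into 5 shares of £72,000: Ursula and Fionn each take £72,000; Erik's £72,000 share passes to Erik's issue; Freya's £72,000 share passes to Freya's issue; Nkechi's £72,000 share passes to Nkechi's issue.
Erik's share (£72,000) is divided into 4 shares of £18,000: Cormac, Hector, Orsolya, and Paloma each take £18,000.
Freya's share (£72,000) is divided into 4 shares of £18,000: Jarrah, Uma, Osric, and Dayo each take £18,000.
Nkechi's share (£72,000) is divided into 3 shares of £24,000: Thandi, Flora, and Mireille each take £24,000.

Dayo receives £18,000.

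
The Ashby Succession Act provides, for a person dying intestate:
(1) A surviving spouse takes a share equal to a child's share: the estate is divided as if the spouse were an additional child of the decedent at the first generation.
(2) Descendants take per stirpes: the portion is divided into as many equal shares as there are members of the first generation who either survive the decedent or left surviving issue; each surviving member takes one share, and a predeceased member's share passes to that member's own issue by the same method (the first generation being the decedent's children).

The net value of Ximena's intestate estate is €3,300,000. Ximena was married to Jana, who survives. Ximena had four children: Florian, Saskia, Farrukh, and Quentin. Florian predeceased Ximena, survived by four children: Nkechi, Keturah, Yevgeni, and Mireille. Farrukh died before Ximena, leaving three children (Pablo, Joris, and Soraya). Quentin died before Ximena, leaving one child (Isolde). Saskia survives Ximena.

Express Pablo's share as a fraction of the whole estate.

Pablo receives 1/15 of the estate.

The spouse counts as an additional share at the children's level, so there are 5 primary shares of €660,000. Jana takes one such share (€660,000).
The children's combined portion (€2,640,000) is divided into 4 shares of €660,000: Saskia takes €660,000; Florian's €660,000 share passes to Florian's issue; Farrukh's €660,000 share passes to Farrukh's issue; Quentin's €660,000 share passes to Quentin's issue.
Florian's share (€660,000) is divided into 4 shares of €165,000: Nkechi, Keturah, Yevgeni, and Mireille each take €165,000.
Farrukh's share (€660,000) is divided into 3 shares of €220,000: Pablo, Joris, and Soraya each take €220,000.
Quentin's share (€660,000) passes entirely to Isolde.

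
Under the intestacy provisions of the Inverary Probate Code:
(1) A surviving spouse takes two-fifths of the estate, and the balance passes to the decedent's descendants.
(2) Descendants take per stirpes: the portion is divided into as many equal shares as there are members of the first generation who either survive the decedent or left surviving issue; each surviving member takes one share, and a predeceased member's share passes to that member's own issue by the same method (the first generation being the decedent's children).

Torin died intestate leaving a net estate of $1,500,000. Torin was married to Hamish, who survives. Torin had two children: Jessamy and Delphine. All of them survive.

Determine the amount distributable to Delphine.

Delphine receives $450,000.

Hamish takes two-fifths of $1,500,000 = $600,000. The remaining $900,000 passes to the descendants.
The descendants' portion ($900,000) is divided into 2 shares of $450,000: Jessamy and Delphine each take $450,000.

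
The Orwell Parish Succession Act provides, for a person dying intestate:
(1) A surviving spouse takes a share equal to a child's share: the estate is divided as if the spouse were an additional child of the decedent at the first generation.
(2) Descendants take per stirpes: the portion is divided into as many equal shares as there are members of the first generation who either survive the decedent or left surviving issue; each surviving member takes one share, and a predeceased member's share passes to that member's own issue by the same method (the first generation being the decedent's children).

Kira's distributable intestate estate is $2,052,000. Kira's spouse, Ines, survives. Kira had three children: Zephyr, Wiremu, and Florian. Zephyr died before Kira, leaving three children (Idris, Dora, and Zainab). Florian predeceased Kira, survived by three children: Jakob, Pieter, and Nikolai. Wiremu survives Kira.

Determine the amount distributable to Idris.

Idris receives $171,000.

The spouse counts as an additional share at the children's level, so there are 4 primary shares of $513,000. Ines takes one such share ($513,000).
The children's combined portion ($1,539,000) is divided into 3 shares of $513,000: Wiremu takes $513,000; Zephyr's $513,000 share passes to Zephyr's issue; Florian's $513,000 share passes to Florian's issue.
Zephyr's share ($513,000) is divided into 3 shares of $171,000: Idris, Dora, and Zainab each take $171,000.
Florian's share ($513,000) is divided into 3 shares of $171,000: Jakob, Pieter, and Nikolai each take $171,000.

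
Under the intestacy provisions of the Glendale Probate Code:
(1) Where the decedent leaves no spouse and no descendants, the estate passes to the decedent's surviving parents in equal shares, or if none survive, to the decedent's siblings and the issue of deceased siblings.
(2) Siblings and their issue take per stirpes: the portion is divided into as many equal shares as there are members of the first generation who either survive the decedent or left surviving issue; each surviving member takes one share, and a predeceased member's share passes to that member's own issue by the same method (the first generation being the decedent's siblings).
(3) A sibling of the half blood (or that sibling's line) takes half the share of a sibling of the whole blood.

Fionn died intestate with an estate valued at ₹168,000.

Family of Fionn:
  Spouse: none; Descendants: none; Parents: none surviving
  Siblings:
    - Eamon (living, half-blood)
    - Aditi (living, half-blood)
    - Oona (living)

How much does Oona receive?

Oona receives ₹84,000.

The entire ₹168,000 passes to the siblings and their issue.
Counting each half-blood sibling's line as half a unit, there are 2 units in ₹168,000, so one unit is ₹84,000. Whole-blood lines (Oona) take ₹84,000 each; half-blood lines (Eamon and Aditi) take ₹42,000 each.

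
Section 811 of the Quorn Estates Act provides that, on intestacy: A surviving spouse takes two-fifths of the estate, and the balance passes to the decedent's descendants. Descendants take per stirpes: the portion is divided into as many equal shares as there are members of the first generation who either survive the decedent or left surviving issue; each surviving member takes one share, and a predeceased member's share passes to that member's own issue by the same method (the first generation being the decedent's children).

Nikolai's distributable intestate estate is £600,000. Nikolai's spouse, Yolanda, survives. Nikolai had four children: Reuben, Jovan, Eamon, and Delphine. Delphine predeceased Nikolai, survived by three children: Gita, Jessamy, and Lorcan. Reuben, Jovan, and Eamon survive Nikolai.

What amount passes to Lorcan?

Yolanda takes two-fifths of £600,000 = £240,000. The remaining £360,000 passes to the descendants.
The descendants' portion (£360,000) is divided into 4 shares of £90,000: Reuben, Jovan, and Eamon each take £90,000; Delphine's £90,000 share passes to Delphine's issue.
Delphine's share (£90,000) is divided into 3 shares of £30,000: Gita, Jessamy, and Lorcan each take £30,000.

Lorcan receives £30,000.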